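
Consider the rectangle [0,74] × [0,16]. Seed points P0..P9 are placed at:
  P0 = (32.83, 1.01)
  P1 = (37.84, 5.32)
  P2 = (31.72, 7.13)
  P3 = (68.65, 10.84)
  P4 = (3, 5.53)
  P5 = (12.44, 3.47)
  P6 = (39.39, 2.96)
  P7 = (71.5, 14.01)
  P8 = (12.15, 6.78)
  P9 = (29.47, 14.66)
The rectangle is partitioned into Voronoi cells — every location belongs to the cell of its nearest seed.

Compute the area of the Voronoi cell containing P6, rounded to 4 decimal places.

Area of P6's cell: 149.6818

1. box [0,74]×[0,16]: [(0, 0) (74, 0) (74, 16) (0, 16)]
2. ⊥bis P6·P0 via (36.11,1.985): [(36.7001, 0) (74, 0) (74, 16) (31.944, 16)]  |A|=634.8479
3. ⊥bis P6·P1 via (38.615,4.14): [(35.9832, 2.4115) (36.7001, 0) (74, 0) (74, 16) (56.6728, 16)]  |A|=466.8339
4. ⊥bis P6·P2 via (35.555,5.045): [(35.9832, 2.4115) (36.7001, 0) (74, 0) (74, 16) (56.6728, 16)]  |A|=466.8339
5. ⊥bis P6·P3 via (54.02,6.9): [(52.3363, 13.1519) (35.9832, 2.4115) (36.7001, 0) (55.8782, 0)]  |A|=149.6818
6. ⊥bis P6·P4 via (21.195,4.245): [(52.3363, 13.1519) (35.9832, 2.4115) (36.7001, 0) (55.8782, 0)]  |A|=149.6818
7. ⊥bis P6·P5 via (25.915,3.215): [(52.3363, 13.1519) (35.9832, 2.4115) (36.7001, 0) (55.8782, 0)]  |A|=149.6818
8. ⊥bis P6·P7 via (55.445,8.485): [(52.3363, 13.1519) (35.9832, 2.4115) (36.7001, 0) (55.8782, 0)]  |A|=149.6818
9. ⊥bis P6·P8 via (25.77,4.87): [(52.3363, 13.1519) (35.9832, 2.4115) (36.7001, 0) (55.8782, 0)]  |A|=149.6818
10. ⊥bis P6·P9 via (34.43,8.81): [(52.3363, 13.1519) (35.9832, 2.4115) (36.7001, 0) (55.8782, 0)]  |A|=149.6818
11. canonical 4-gon: [(52.3363, 13.1519) (35.9832, 2.4115) (36.7001, 0) (55.8782, 0)]
12. shoelace: 149.6818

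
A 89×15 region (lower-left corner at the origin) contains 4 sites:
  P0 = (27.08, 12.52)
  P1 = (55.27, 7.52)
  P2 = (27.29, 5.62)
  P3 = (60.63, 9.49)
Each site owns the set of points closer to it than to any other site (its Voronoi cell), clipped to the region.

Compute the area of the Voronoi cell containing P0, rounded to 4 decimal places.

Area of P0's cell: 254.6103

1. box [0,89]×[0,15]: [(0, 0) (89, 0) (89, 15) (0, 15)]
2. ⊥bis P0·P1 via (41.175,10.02): [(0, 0) (39.3978, 0) (42.0583, 15) (0, 15)]  |A|=610.9205
3. ⊥bis P0·P2 via (27.185,9.07): [(0, 8.2426) (41.0815, 9.4929) (42.0583, 15) (0, 15)]  |A|=254.6103
4. ⊥bis P0·P3 via (43.855,11.005): [(0, 8.2426) (41.0815, 9.4929) (42.0583, 15) (0, 15)]  |A|=254.6103
5. canonical 4-gon: [(0, 8.2426) (41.0815, 9.4929) (42.0583, 15) (0, 15)]
6. shoelace: 254.6103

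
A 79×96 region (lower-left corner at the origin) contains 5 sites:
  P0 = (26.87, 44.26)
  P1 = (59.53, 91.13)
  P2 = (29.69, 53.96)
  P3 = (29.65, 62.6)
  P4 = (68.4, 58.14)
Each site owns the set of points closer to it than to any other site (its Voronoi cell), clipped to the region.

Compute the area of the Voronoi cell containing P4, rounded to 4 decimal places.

Area of P4's cell: 1855.2774

1. box [0,79]×[0,96]: [(0, 0) (79, 0) (79, 96) (0, 96)]
2. ⊥bis P4·P0 via (47.635,51.2): [(64.7469, 0) (79, 0) (79, 96) (32.6621, 96)]  |A|=2908.3688
3. ⊥bis P4·P1 via (63.965,74.635): [(41.7949, 68.6741) (64.7469, 0) (79, 0) (79, 78.6775)]  |A|=1953.0133
4. ⊥bis P4·P2 via (49.045,56.05): [(47.5157, 70.2123) (50.4917, 42.6526) (64.7469, 0) (79, 0) (79, 78.6775)]  |A|=1871.8919
5. ⊥bis P4·P3 via (49.025,60.37): [(50.2422, 70.9454) (48.7946, 58.3685) (50.4917, 42.6526) (64.7469, 0) (79, 0) (79, 78.6775)]  |A|=1855.2774
6. canonical 6-gon: [(50.2422, 70.9454) (48.7946, 58.3685) (50.4917, 42.6526) (64.7469, 0) (79, 0) (79, 78.6775)]
7. shoelace: 1855.2774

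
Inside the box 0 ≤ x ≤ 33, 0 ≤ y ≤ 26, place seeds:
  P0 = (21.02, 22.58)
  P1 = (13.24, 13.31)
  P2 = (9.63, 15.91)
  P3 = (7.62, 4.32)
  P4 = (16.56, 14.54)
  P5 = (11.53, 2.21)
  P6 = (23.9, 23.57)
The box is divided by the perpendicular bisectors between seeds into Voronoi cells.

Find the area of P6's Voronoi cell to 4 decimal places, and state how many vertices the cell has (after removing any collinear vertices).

Area of P6's cell: 130.8118 (4 vertices)

1. box [0,33]×[0,26]: [(0, 0) (33, 0) (33, 26) (0, 26)]
2. ⊥bis P6·P0 via (22.46,23.075): [(30.392, 0) (33, 0) (33, 26) (21.4545, 26)]  |A|=183.9947
3. ⊥bis P6·P1 via (18.57,18.44): [(27.0997, 9.5778) (33, 3.4474) (33, 26) (21.4545, 26)]  |A|=161.3349
4. ⊥bis P6·P2 via (16.765,19.74): [(27.0997, 9.5778) (33, 3.4474) (33, 26) (21.4545, 26)]  |A|=161.3349
5. ⊥bis P6·P3 via (15.76,13.945): [(27.0997, 9.5778) (33, 3.4474) (33, 26) (21.4545, 26)]  |A|=161.3349
6. ⊥bis P6·P4 via (20.23,19.055): [(25.2424, 14.9807) (33, 8.675) (33, 26) (21.4545, 26)]  |A|=130.8118
7. ⊥bis P6·P5 via (17.715,12.89): [(25.2424, 14.9807) (33, 8.675) (33, 26) (21.4545, 26)]  |A|=130.8118
8. canonical 4-gon: [(25.2424, 14.9807) (33, 8.675) (33, 26) (21.4545, 26)]
9. shoelace: 130.8118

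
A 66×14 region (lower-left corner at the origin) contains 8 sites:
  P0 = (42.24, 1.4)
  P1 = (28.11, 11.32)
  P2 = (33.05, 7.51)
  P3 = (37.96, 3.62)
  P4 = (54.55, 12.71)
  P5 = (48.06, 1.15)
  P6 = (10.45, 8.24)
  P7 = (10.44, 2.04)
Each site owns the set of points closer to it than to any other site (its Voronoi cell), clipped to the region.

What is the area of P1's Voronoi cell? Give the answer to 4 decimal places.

Area of P1's cell: 120.7303

1. box [0,66]×[0,14]: [(0, 0) (66, 0) (66, 14) (0, 14)]
2. ⊥bis P1·P0 via (35.175,6.36): [(0, 0) (30.7099, 0) (40.5387, 14) (0, 14)]  |A|=498.7404
3. ⊥bis P1·P2 via (30.58,9.415): [(0, 0) (23.3186, 0) (34.1162, 14) (0, 14)]  |A|=402.0439
4. ⊥bis P1·P3 via (33.035,7.47): [(0, 0) (23.3186, 0) (34.1162, 14) (0, 14)]  |A|=402.0439
5. ⊥bis P1·P4 via (41.33,12.015): [(0, 0) (23.3186, 0) (34.1162, 14) (0, 14)]  |A|=402.0439
6. ⊥bis P1·P5 via (38.085,6.235): [(0, 0) (23.3186, 0) (34.1162, 14) (0, 14)]  |A|=402.0439
7. ⊥bis P1·P6 via (19.28,9.78): [(20.9857, 0) (23.3186, 0) (34.1162, 14) (18.544, 14)]  |A|=125.336
8. ⊥bis P1·P7 via (19.275,6.68): [(20.092, 5.1244) (22.7832, 0) (23.3186, 0) (34.1162, 14) (18.544, 14)]  |A|=120.7303
9. canonical 5-gon: [(20.092, 5.1244) (22.7832, 0) (23.3186, 0) (34.1162, 14) (18.544, 14)]
10. shoelace: 120.7303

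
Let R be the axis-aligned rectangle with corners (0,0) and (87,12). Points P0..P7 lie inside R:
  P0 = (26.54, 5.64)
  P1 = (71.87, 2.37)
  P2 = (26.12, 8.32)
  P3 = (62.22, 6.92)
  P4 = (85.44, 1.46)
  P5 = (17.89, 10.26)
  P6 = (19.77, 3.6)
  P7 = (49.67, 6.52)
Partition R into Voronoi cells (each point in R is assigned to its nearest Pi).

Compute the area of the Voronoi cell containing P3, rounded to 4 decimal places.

1. box [0,87]×[0,12]: [(0, 0) (87, 0) (87, 12) (0, 12)]
2. ⊥bis P3·P0 via (44.38,6.28): [(44.6053, 0) (87, 0) (87, 12) (44.1748, 12)]  |A|=511.3195
3. ⊥bis P3·P1 via (67.045,4.645): [(44.6053, 0) (64.8549, 0) (70.5129, 12) (44.1748, 12)]  |A|=279.5261
4. ⊥bis P3·P2 via (44.17,7.62): [(44.2541, 9.789) (44.6053, 0) (64.8549, 0) (70.5129, 12) (44.3399, 12)]  |A|=279.3436
5. ⊥bis P3·P4 via (73.83,4.19): [(44.2541, 9.789) (44.6053, 0) (64.8549, 0) (70.5129, 12) (44.3399, 12)]  |A|=279.3436
6. ⊥bis P3·P5 via (40.055,8.59): [(44.2541, 9.789) (44.6053, 0) (64.8549, 0) (70.5129, 12) (44.3399, 12)]  |A|=279.3436
7. ⊥bis P3·P6 via (40.995,5.26): [(44.2541, 9.789) (44.6053, 0) (64.8549, 0) (70.5129, 12) (44.3399, 12)]  |A|=279.3436
8. ⊥bis P3·P7 via (55.945,6.72): [(56.1592, 0) (64.8549, 0) (70.5129, 12) (55.7767, 12)]  |A|=140.5913
9. canonical 4-gon: [(56.1592, 0) (64.8549, 0) (70.5129, 12) (55.7767, 12)]
10. shoelace: 140.5913

Area of P3's cell: 140.5913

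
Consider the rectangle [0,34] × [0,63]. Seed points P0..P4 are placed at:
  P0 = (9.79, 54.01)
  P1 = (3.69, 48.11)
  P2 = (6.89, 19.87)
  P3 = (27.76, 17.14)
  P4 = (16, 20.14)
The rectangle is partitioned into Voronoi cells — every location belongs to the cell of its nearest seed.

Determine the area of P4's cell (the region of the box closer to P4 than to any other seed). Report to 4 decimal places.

Area of P4's cell: 393.3841

1. box [0,34]×[0,63]: [(0, 0) (34, 0) (34, 63) (0, 63)]
2. ⊥bis P4·P0 via (12.895,37.075): [(0, 34.7107) (0, 0) (34, 0) (34, 40.9446)]  |A|=1286.1399
3. ⊥bis P4·P1 via (9.845,34.125): [(19.1561, 38.223) (0, 29.7921) (0, 0) (34, 0) (34, 40.9446)]  |A|=1239.0287
4. ⊥bis P4·P2 via (11.445,20.005): [(19.1561, 38.223) (11.0113, 34.6383) (12.0379, 0) (34, 0) (34, 40.9446)]  |A|=866.5176
5. ⊥bis P4·P3 via (21.88,18.64): [(27.2544, 39.7078) (19.1561, 38.223) (11.0113, 34.6383) (12.0379, 0) (17.1249, 0)]  |A|=393.3841
6. canonical 5-gon: [(27.2544, 39.7078) (19.1561, 38.223) (11.0113, 34.6383) (12.0379, 0) (17.1249, 0)]
7. shoelace: 393.3841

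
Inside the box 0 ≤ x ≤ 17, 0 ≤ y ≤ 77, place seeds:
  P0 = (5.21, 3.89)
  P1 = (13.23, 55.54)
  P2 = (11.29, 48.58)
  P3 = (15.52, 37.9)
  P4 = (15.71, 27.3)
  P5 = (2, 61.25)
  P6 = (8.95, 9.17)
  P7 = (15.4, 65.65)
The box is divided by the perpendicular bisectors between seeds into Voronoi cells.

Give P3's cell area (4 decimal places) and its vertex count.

Area of P3's cell: 150.0220 (4 vertices)

1. box [0,17]×[0,77]: [(0, 0) (17, 0) (17, 77) (0, 77)]
2. ⊥bis P3·P0 via (10.365,20.895): [(0, 24.0371) (17, 18.8836) (17, 77) (0, 77)]  |A|=944.1738
3. ⊥bis P3·P1 via (14.375,46.72): [(0, 44.8539) (0, 24.0371) (17, 18.8836) (17, 47.0608)]  |A|=416.4481
4. ⊥bis P3·P2 via (13.405,43.24): [(0, 37.9307) (0, 24.0371) (17, 18.8836) (17, 44.6639)]  |A|=337.2277
5. ⊥bis P3·P4 via (15.615,32.6): [(0, 37.9307) (0, 32.3201) (17, 32.6248) (17, 44.6639)]  |A|=150.022
6. ⊥bis P3·P5 via (8.76,49.575): [(0, 37.9307) (0, 32.3201) (17, 32.6248) (17, 44.6639)]  |A|=150.022
7. ⊥bis P3·P6 via (12.235,23.535): [(0, 37.9307) (0, 32.3201) (17, 32.6248) (17, 44.6639)]  |A|=150.022
8. ⊥bis P3·P7 via (15.46,51.775): [(0, 37.9307) (0, 32.3201) (17, 32.6248) (17, 44.6639)]  |A|=150.022
9. canonical 4-gon: [(0, 37.9307) (0, 32.3201) (17, 32.6248) (17, 44.6639)]
10. shoelace: 150.022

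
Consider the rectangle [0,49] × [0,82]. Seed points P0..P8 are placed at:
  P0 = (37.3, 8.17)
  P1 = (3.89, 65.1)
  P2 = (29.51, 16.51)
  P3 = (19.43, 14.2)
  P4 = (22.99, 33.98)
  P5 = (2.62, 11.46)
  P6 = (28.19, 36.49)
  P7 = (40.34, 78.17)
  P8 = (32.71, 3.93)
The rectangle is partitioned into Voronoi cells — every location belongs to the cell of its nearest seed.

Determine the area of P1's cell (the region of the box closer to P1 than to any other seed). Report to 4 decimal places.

1. box [0,49]×[0,82]: [(0, 0) (49, 0) (49, 82) (0, 82)]
2. ⊥bis P1·P0 via (20.595,36.635): [(0, 24.5486) (49, 53.3048) (49, 82) (0, 82)]  |A|=2110.5921
3. ⊥bis P1·P2 via (16.7,40.805): [(0, 31.9996) (49, 57.8358) (49, 82) (0, 82)]  |A|=1817.0328
4. ⊥bis P1·P3 via (11.66,39.65): [(0, 36.0901) (18.4288, 41.7165) (49, 57.8358) (49, 82) (0, 82)]  |A|=1779.3409
5. ⊥bis P1·P4 via (13.44,49.54): [(0, 41.2912) (49, 71.3651) (49, 82) (0, 82)]  |A|=1257.9226
6. ⊥bis P1·P5 via (3.255,38.28): [(0, 41.2912) (49, 71.3651) (49, 82) (0, 82)]  |A|=1257.9226
7. ⊥bis P1·P6 via (16.04,50.795): [(0, 41.2912) (17.4863, 52.0235) (49, 78.7897) (49, 82) (0, 82)]  |A|=1140.9341
8. ⊥bis P1·P7 via (22.115,71.635): [(0, 41.2912) (17.4863, 52.0235) (26.4249, 59.6154) (18.3984, 82) (0, 82)]  |A|=762.1957
9. ⊥bis P1·P8 via (18.3,34.515): [(0, 41.2912) (17.4863, 52.0235) (26.4249, 59.6154) (18.3984, 82) (0, 82)]  |A|=762.1957
10. canonical 5-gon: [(0, 41.2912) (17.4863, 52.0235) (26.4249, 59.6154) (18.3984, 82) (0, 82)]
11. shoelace: 762.1957

Area of P1's cell: 762.1957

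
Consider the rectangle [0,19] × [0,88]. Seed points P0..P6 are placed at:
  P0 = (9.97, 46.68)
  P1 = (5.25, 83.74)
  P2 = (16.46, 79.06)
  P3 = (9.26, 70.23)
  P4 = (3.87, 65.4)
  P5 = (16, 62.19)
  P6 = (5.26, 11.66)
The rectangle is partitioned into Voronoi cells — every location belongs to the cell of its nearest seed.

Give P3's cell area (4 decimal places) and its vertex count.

1. box [0,19]×[0,88]: [(0, 0) (19, 0) (19, 88) (0, 88)]
2. ⊥bis P3·P0 via (9.615,58.455): [(0, 58.1651) (19, 58.7379) (19, 88) (0, 88)]  |A|=561.4209
3. ⊥bis P3·P1 via (7.255,76.985): [(0, 74.8316) (0, 58.1651) (19, 58.7379) (19, 80.4711)]  |A|=364.7966
4. ⊥bis P3·P2 via (12.86,74.645): [(9.2603, 77.5802) (0, 74.8316) (0, 58.1651) (19, 58.7379) (19, 69.6384)]  |A|=312.043
5. ⊥bis P3·P4 via (6.565,67.815): [(9.2603, 77.5802) (0.2191, 74.8966) (14.8121, 58.6117) (19, 58.7379) (19, 69.6384)]  |A|=186.3513
6. ⊥bis P3·P5 via (12.63,66.21): [(17.8441, 70.581) (9.2603, 77.5802) (0.2191, 74.8966) (9.988, 63.9952)]  |A|=118.1476
7. ⊥bis P3·P6 via (7.26,40.945): [(17.8441, 70.581) (9.2603, 77.5802) (0.2191, 74.8966) (9.988, 63.9952)]  |A|=118.1476
8. canonical 4-gon: [(17.8441, 70.581) (9.2603, 77.5802) (0.2191, 74.8966) (9.988, 63.9952)]
9. shoelace: 118.1476

Area of P3's cell: 118.1476 (4 vertices)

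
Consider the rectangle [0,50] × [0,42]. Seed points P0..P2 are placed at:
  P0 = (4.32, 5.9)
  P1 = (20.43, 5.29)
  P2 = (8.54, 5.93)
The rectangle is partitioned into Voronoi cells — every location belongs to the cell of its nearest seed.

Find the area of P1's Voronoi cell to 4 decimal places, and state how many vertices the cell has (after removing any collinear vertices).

1. box [0,50]×[0,42]: [(0, 0) (50, 0) (50, 42) (0, 42)]
2. ⊥bis P1·P0 via (12.375,5.595): [(12.1631, 0) (50, 0) (50, 42) (13.7535, 42)]  |A|=1555.7512
3. ⊥bis P1·P2 via (14.485,5.61): [(14.183, 0) (50, 0) (50, 42) (16.4438, 42)]  |A|=1456.8375
4. canonical 4-gon: [(14.183, 0) (50, 0) (50, 42) (16.4438, 42)]
5. shoelace: 1456.8375

Area of P1's cell: 1456.8375 (4 vertices)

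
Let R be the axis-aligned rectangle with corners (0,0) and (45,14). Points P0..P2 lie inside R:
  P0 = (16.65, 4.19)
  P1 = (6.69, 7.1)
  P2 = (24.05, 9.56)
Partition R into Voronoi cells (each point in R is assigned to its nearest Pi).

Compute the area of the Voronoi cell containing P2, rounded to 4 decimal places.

1. box [0,45]×[0,14]: [(0, 0) (45, 0) (45, 14) (0, 14)]
2. ⊥bis P2·P0 via (20.35,6.875): [(25.339, 0) (45, 0) (45, 14) (15.1796, 14)]  |A|=346.3699
3. ⊥bis P2·P1 via (15.37,8.33): [(25.339, 0) (45, 0) (45, 14) (15.1796, 14)]  |A|=346.3699
4. canonical 4-gon: [(25.339, 0) (45, 0) (45, 14) (15.1796, 14)]
5. shoelace: 346.3699

Area of P2's cell: 346.3699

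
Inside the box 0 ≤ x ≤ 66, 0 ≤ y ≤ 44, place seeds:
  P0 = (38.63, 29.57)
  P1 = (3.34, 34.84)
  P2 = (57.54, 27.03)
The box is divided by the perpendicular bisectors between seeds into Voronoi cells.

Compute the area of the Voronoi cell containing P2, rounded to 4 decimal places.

Area of P2's cell: 825.4936

1. box [0,66]×[0,44]: [(0, 0) (66, 0) (66, 44) (0, 44)]
2. ⊥bis P2·P0 via (48.085,28.3): [(44.2837, 0) (66, 0) (66, 44) (50.1938, 44)]  |A|=825.4936
3. ⊥bis P2·P1 via (30.44,30.935): [(44.2837, 0) (66, 0) (66, 44) (50.1938, 44)]  |A|=825.4936
4. canonical 4-gon: [(44.2837, 0) (66, 0) (66, 44) (50.1938, 44)]
5. shoelace: 825.4936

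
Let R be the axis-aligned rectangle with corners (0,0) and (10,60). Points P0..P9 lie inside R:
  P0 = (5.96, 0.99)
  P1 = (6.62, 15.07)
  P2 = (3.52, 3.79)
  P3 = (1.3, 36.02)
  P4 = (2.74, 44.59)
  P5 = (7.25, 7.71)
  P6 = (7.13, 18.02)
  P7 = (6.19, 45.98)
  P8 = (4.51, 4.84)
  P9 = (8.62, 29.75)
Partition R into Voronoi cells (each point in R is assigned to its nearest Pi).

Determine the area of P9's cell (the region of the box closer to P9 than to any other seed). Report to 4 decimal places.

1. box [0,10]×[0,60]: [(0, 0) (10, 0) (10, 60) (0, 60)]
2. ⊥bis P9·P0 via (7.29,15.37): [(0, 16.0442) (10, 15.1194) (10, 60) (0, 60)]  |A|=444.182
3. ⊥bis P9·P1 via (7.62,22.41): [(0, 23.4481) (10, 22.0857) (10, 60) (0, 60)]  |A|=372.3305
4. ⊥bis P9·P2 via (6.07,16.77): [(0, 23.4481) (10, 22.0857) (10, 60) (0, 60)]  |A|=372.3305
5. ⊥bis P9·P3 via (4.96,32.885): [(0, 27.0944) (0, 23.4481) (10, 22.0857) (10, 38.769)]  |A|=101.6475
6. ⊥bis P9·P4 via (5.68,37.17): [(0, 27.0944) (0, 23.4481) (10, 22.0857) (10, 38.769)]  |A|=101.6475
7. ⊥bis P9·P5 via (7.935,18.73): [(0, 27.0944) (0, 23.4481) (10, 22.0857) (10, 38.769)]  |A|=101.6475
8. ⊥bis P9·P6 via (7.875,23.885): [(0, 27.0944) (0, 24.8853) (10, 23.6151) (10, 38.769)]  |A|=86.815
9. ⊥bis P9·P7 via (7.405,37.865): [(9.4935, 38.1777) (0, 27.0944) (0, 24.8853) (10, 23.6151) (10, 38.2535)]  |A|=86.6845
10. ⊥bis P9·P8 via (6.565,17.295): [(9.4935, 38.1777) (0, 27.0944) (0, 24.8853) (10, 23.6151) (10, 38.2535)]  |A|=86.6845
11. canonical 5-gon: [(9.4935, 38.1777) (0, 27.0944) (0, 24.8853) (10, 23.6151) (10, 38.2535)]
12. shoelace: 86.6845

Area of P9's cell: 86.6845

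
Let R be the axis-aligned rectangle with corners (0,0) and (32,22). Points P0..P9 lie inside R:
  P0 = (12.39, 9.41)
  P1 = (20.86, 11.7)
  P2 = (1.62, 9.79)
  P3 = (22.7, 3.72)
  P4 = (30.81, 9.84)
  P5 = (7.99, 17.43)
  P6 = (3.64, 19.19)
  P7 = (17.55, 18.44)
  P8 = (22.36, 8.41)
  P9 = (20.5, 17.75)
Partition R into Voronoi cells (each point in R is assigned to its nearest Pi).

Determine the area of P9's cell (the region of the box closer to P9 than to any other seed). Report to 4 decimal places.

Area of P9's cell: 72.4429

1. box [0,32]×[0,22]: [(0, 0) (32, 0) (32, 22) (0, 22)]
2. ⊥bis P9·P0 via (16.445,13.58): [(30.4101, 0) (32, 0) (32, 22) (7.7862, 22)]  |A|=283.8403
3. ⊥bis P9·P1 via (20.68,14.725): [(15.5796, 14.4215) (32, 15.3986) (32, 22) (7.7862, 22)]  |A|=145.9509
4. ⊥bis P9·P2 via (11.06,13.77): [(15.5796, 14.4215) (32, 15.3986) (32, 22) (7.7862, 22)]  |A|=145.9509
5. ⊥bis P9·P3 via (21.6,10.735): [(15.5796, 14.4215) (32, 15.3986) (32, 22) (7.7862, 22)]  |A|=145.9509
6. ⊥bis P9·P4 via (25.655,13.795): [(15.5796, 14.4215) (26.6406, 15.0797) (31.95, 22) (7.7862, 22)]  |A|=128.0882
7. ⊥bis P9·P5 via (14.245,17.59): [(14.2941, 15.6716) (15.5796, 14.4215) (26.6406, 15.0797) (31.95, 22) (14.1322, 22)]  |A|=108.0082
8. ⊥bis P9·P6 via (12.07,18.47): [(14.2941, 15.6716) (15.5796, 14.4215) (26.6406, 15.0797) (31.95, 22) (14.1322, 22)]  |A|=108.0082
9. ⊥bis P9·P7 via (19.025,18.095): [(18.2023, 14.5776) (26.6406, 15.0797) (31.95, 22) (19.9384, 22)]  |A|=72.4429
10. ⊥bis P9·P8 via (21.43,13.08): [(18.2023, 14.5776) (26.6406, 15.0797) (31.95, 22) (19.9384, 22)]  |A|=72.4429
11. canonical 4-gon: [(18.2023, 14.5776) (26.6406, 15.0797) (31.95, 22) (19.9384, 22)]
12. shoelace: 72.4429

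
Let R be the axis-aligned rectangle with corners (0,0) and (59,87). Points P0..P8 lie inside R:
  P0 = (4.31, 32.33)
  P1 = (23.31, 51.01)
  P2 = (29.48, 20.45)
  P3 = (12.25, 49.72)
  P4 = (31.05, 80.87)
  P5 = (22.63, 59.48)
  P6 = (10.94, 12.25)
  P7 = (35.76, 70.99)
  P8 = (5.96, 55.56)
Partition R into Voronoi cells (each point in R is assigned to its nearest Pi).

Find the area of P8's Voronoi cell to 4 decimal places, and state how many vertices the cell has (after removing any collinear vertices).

1. box [0,59]×[0,87]: [(0, 0) (59, 0) (59, 87) (0, 87)]
2. ⊥bis P8·P0 via (5.135,43.945): [(0, 44.3097) (59, 40.119) (59, 87) (0, 87)]  |A|=2642.3514
3. ⊥bis P8·P1 via (14.635,53.285): [(0, 44.3097) (12.0567, 43.4534) (23.4767, 87) (0, 87)]  |A|=768.5167
4. ⊥bis P8·P2 via (17.72,38.005): [(0, 44.3097) (12.0567, 43.4534) (23.4767, 87) (0, 87)]  |A|=768.5167
5. ⊥bis P8·P3 via (9.105,52.64): [(0, 44.3097) (1.2859, 44.2184) (16.5761, 60.6868) (23.4767, 87) (0, 87)]  |A|=673.9792
6. ⊥bis P8·P4 via (18.505,68.215): [(0, 86.5592) (0, 44.3097) (1.2859, 44.2184) (16.5761, 60.6868) (18.541, 68.1793)]  |A|=448.9686
7. ⊥bis P8·P5 via (14.295,57.52): [(9.7359, 76.9079) (0, 86.5592) (0, 44.3097) (1.2859, 44.2184) (14.1618, 58.0864)]  |A|=378.9322
8. ⊥bis P8·P6 via (8.45,33.905): [(9.7359, 76.9079) (0, 86.5592) (0, 44.3097) (1.2859, 44.2184) (14.1618, 58.0864)]  |A|=378.9322
9. ⊥bis P8·P7 via (20.86,63.275): [(9.7359, 76.9079) (0, 86.5592) (0, 44.3097) (1.2859, 44.2184) (14.1618, 58.0864)]  |A|=378.9322
10. canonical 5-gon: [(9.7359, 76.9079) (0, 86.5592) (0, 44.3097) (1.2859, 44.2184) (14.1618, 58.0864)]
11. shoelace: 378.9322

Area of P8's cell: 378.9322 (5 vertices)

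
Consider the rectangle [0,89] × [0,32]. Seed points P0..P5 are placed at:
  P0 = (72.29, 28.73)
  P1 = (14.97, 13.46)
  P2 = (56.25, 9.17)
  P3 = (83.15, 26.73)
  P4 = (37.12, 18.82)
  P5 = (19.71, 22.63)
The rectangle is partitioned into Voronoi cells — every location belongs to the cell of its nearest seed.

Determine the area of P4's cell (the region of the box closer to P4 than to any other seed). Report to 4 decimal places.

1. box [0,89]×[0,32]: [(0, 0) (89, 0) (89, 32) (0, 32)]
2. ⊥bis P4·P0 via (54.705,23.775): [(0, 0) (61.4042, 0) (52.3874, 32) (0, 32)]  |A|=1820.6654
3. ⊥bis P4·P1 via (26.045,16.14): [(29.9507, 0) (61.4042, 0) (52.3874, 32) (22.2071, 32)]  |A|=986.1413
4. ⊥bis P4·P2 via (46.685,13.995): [(29.9507, 0) (39.6253, 0) (53.5988, 27.7008) (52.3874, 32) (22.2071, 32)]  |A|=684.4952
5. ⊥bis P4·P3 via (60.135,22.775): [(29.9507, 0) (39.6253, 0) (53.5988, 27.7008) (52.3874, 32) (22.2071, 32)]  |A|=684.4952
6. ⊥bis P4·P5 via (28.415,20.725): [(26.7626, 13.1744) (29.9507, 0) (39.6253, 0) (53.5988, 27.7008) (52.3874, 32) (30.8824, 32)]  |A|=602.8361
7. canonical 6-gon: [(26.7626, 13.1744) (29.9507, 0) (39.6253, 0) (53.5988, 27.7008) (52.3874, 32) (30.8824, 32)]
8. shoelace: 602.8361

Area of P4's cell: 602.8361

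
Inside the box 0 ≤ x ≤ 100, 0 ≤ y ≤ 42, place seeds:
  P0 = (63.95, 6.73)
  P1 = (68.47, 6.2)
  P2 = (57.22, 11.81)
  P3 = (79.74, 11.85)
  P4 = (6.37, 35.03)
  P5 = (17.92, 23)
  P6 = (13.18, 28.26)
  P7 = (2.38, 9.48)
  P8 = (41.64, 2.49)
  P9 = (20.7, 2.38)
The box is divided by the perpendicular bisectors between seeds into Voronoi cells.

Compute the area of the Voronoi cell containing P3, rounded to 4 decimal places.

1. box [0,100]×[0,42]: [(0, 0) (100, 0) (100, 42) (0, 42)]
2. ⊥bis P3·P0 via (71.845,9.29): [(74.8573, 0) (100, 0) (100, 42) (61.2386, 42)]  |A|=1341.9855
3. ⊥bis P3·P1 via (74.105,9.025): [(67.9498, 21.3027) (78.6295, 0) (100, 0) (100, 42) (61.2386, 42)]  |A|=1301.8068
4. ⊥bis P3·P2 via (68.48,11.83): [(68.465, 20.2751) (78.6295, 0) (100, 0) (100, 42) (68.4264, 42)]  |A|=1221.8462
5. ⊥bis P3·P4 via (43.055,23.44): [(68.465, 20.2751) (78.6295, 0) (100, 0) (100, 42) (68.4264, 42)]  |A|=1221.8462
6. ⊥bis P3·P5 via (48.83,17.425): [(68.465, 20.2751) (78.6295, 0) (100, 0) (100, 42) (68.4264, 42)]  |A|=1221.8462
7. ⊥bis P3·P6 via (46.46,20.055): [(68.465, 20.2751) (78.6295, 0) (100, 0) (100, 42) (68.4264, 42)]  |A|=1221.8462
8. ⊥bis P3·P7 via (41.06,10.665): [(68.465, 20.2751) (78.6295, 0) (100, 0) (100, 42) (68.4264, 42)]  |A|=1221.8462
9. ⊥bis P3·P8 via (60.69,7.17): [(68.465, 20.2751) (78.6295, 0) (100, 0) (100, 42) (68.4264, 42)]  |A|=1221.8462
10. ⊥bis P3·P9 via (50.22,7.115): [(68.465, 20.2751) (78.6295, 0) (100, 0) (100, 42) (68.4264, 42)]  |A|=1221.8462
11. canonical 5-gon: [(68.465, 20.2751) (78.6295, 0) (100, 0) (100, 42) (68.4264, 42)]
12. shoelace: 1221.8462

Area of P3's cell: 1221.8462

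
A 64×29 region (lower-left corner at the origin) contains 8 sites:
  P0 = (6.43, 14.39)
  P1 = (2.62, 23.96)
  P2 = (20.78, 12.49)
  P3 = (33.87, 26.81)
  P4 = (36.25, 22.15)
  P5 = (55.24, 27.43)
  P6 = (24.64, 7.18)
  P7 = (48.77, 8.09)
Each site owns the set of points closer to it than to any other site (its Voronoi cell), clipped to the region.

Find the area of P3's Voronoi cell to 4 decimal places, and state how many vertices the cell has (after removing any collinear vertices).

1. box [0,64]×[0,29]: [(0, 0) (64, 0) (64, 29) (0, 29)]
2. ⊥bis P3·P0 via (20.15,20.6): [(29.4741, 0) (64, 0) (64, 29) (16.348, 29)]  |A|=1191.5808
3. ⊥bis P3·P1 via (18.245,25.385): [(18.3108, 24.6634) (29.4741, 0) (64, 0) (64, 29) (17.9153, 29)]  |A|=1188.1823
4. ⊥bis P3·P2 via (27.325,19.65): [(17.9898, 28.1834) (48.8214, 0) (64, 0) (64, 29) (17.9153, 29)]  |A|=899.857
5. ⊥bis P3·P4 via (35.06,24.48): [(17.9898, 28.1834) (26.7077, 20.2142) (43.9101, 29) (17.9153, 29)]  |A|=117.4547
6. ⊥bis P3·P5 via (44.555,27.12): [(17.9898, 28.1834) (26.7077, 20.2142) (43.9101, 29) (17.9153, 29)]  |A|=117.4547
7. ⊥bis P3·P6 via (29.255,16.995): [(17.9898, 28.1834) (26.7077, 20.2142) (43.9101, 29) (17.9153, 29)]  |A|=117.4547
8. ⊥bis P3·P7 via (41.32,17.45): [(17.9898, 28.1834) (26.7077, 20.2142) (43.9101, 29) (17.9153, 29)]  |A|=117.4547
9. canonical 4-gon: [(17.9898, 28.1834) (26.7077, 20.2142) (43.9101, 29) (17.9153, 29)]
10. shoelace: 117.4547

Area of P3's cell: 117.4547 (4 vertices)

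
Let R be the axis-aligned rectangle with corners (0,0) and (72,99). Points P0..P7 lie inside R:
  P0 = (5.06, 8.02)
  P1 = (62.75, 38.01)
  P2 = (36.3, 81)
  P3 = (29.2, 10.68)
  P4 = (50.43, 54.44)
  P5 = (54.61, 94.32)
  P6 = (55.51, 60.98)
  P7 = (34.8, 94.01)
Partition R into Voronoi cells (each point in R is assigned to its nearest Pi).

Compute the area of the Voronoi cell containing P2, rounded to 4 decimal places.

Area of P2's cell: 1350.4915

1. box [0,72]×[0,99]: [(0, 0) (72, 0) (72, 99) (0, 99)]
2. ⊥bis P2·P0 via (20.68,44.51): [(0, 53.3623) (72, 22.5418) (72, 99) (0, 99)]  |A|=4395.45
3. ⊥bis P2·P1 via (49.525,59.505): [(0, 53.3623) (23.3179, 43.3808) (72, 73.333) (72, 99) (0, 99)]  |A|=3159.1403
4. ⊥bis P2·P3 via (32.75,45.84): [(0, 53.3623) (12.8882, 47.8454) (28.0811, 46.3114) (72, 73.333) (72, 99) (0, 99)]  |A|=3133.225
5. ⊥bis P2·P4 via (43.365,67.72): [(0, 53.3623) (9.0751, 49.4776) (72, 82.9539) (72, 99) (0, 99)]  |A|=2494.7367
6. ⊥bis P2·P5 via (45.455,87.66): [(0, 53.3623) (9.0751, 49.4776) (55.3301, 74.0855) (37.2055, 99) (0, 99)]  |A|=1927.5485
7. ⊥bis P2·P6 via (45.905,70.99): [(0, 53.3623) (9.0751, 49.4776) (41.4172, 66.6838) (52.7817, 77.5885) (37.2055, 99) (0, 99)]  |A|=1893.7487
8. ⊥bis P2·P7 via (35.55,87.505): [(0, 83.4062) (0, 53.3623) (9.0751, 49.4776) (41.4172, 66.6838) (52.7817, 77.5885) (44.7925, 88.5706)]  |A|=1350.4915
9. canonical 6-gon: [(0, 83.4062) (0, 53.3623) (9.0751, 49.4776) (41.4172, 66.6838) (52.7817, 77.5885) (44.7925, 88.5706)]
10. shoelace: 1350.4915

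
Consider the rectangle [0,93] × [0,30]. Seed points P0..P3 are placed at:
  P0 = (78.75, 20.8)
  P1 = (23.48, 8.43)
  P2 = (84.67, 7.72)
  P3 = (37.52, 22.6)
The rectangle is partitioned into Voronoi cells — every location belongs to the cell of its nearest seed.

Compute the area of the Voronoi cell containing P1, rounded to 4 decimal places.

Area of P1's cell: 930.5931

1. box [0,93]×[0,30]: [(0, 0) (93, 0) (93, 30) (0, 30)]
2. ⊥bis P1·P0 via (51.115,14.615): [(0, 0) (54.386, 0) (47.6717, 30) (0, 30)]  |A|=1530.865
3. ⊥bis P1·P2 via (54.075,8.075): [(0, 0) (53.9813, 0) (54.0013, 1.719) (47.6717, 30) (0, 30)]  |A|=1530.5172
4. ⊥bis P1·P3 via (30.5,15.515): [(0, 0) (46.1587, 0) (15.8809, 30) (0, 30)]  |A|=930.5931
5. canonical 4-gon: [(0, 0) (46.1587, 0) (15.8809, 30) (0, 30)]
6. shoelace: 930.5931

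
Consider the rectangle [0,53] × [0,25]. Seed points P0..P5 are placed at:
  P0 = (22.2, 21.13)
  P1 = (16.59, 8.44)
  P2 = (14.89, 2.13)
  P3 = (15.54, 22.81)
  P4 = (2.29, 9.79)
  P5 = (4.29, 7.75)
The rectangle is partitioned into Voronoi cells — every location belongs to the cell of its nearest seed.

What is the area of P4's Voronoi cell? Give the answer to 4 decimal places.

Area of P4's cell: 98.3145

1. box [0,53]×[0,25]: [(0, 0) (53, 0) (53, 25) (0, 25)]
2. ⊥bis P4·P0 via (12.245,15.46): [(0, 0) (21.0504, 0) (6.8114, 25) (0, 25)]  |A|=348.2727
3. ⊥bis P4·P1 via (9.44,9.115): [(0, 0) (8.5795, 0) (10.3527, 18.7824) (6.8114, 25) (0, 25)]  |A|=231.1552
4. ⊥bis P4·P2 via (8.59,5.96): [(0, 0) (4.9667, 0) (9.2437, 7.0352) (10.3527, 18.7824) (6.8114, 25) (0, 25)]  |A|=218.4468
5. ⊥bis P4·P3 via (8.915,16.3): [(0, 0) (4.9667, 0) (9.2437, 7.0352) (10.0128, 15.1828) (0.366, 25) (0, 25)]  |A|=179.3789
6. ⊥bis P4·P5 via (3.29,8.77): [(0, 5.5445) (9.9236, 15.2736) (0.366, 25) (0, 25)]  |A|=98.3145
7. canonical 4-gon: [(0, 5.5445) (9.9236, 15.2736) (0.366, 25) (0, 25)]
8. shoelace: 98.3145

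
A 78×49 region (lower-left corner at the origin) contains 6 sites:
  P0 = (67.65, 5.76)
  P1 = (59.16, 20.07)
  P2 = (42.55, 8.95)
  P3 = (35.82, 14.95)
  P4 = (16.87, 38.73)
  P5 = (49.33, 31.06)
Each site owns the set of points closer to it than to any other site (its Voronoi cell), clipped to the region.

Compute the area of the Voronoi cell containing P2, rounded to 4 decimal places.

Area of P2's cell: 302.5462

1. box [0,78]×[0,49]: [(0, 0) (78, 0) (78, 49) (0, 49)]
2. ⊥bis P2·P0 via (55.1,7.355): [(0, 0) (54.1652, 0) (60.3927, 49) (0, 49)]  |A|=2806.6703
3. ⊥bis P2·P1 via (50.855,14.51): [(0, 0) (54.1652, 0) (55.187, 8.0393) (27.7648, 49) (0, 49)]  |A|=2138.4384
4. ⊥bis P2·P3 via (39.185,11.95): [(28.5312, 0) (54.1652, 0) (55.187, 8.0393) (46.8289, 20.5239)]  |A|=303.0293
5. ⊥bis P2·P4 via (29.71,23.84): [(28.5312, 0) (54.1652, 0) (55.187, 8.0393) (46.8289, 20.5239)]  |A|=303.0293
6. ⊥bis P2·P5 via (45.94,20.005): [(46.2748, 19.9023) (28.5312, 0) (54.1652, 0) (55.187, 8.0393) (47.4956, 19.528)]  |A|=302.5462
7. canonical 5-gon: [(46.2748, 19.9023) (28.5312, 0) (54.1652, 0) (55.187, 8.0393) (47.4956, 19.528)]
8. shoelace: 302.5462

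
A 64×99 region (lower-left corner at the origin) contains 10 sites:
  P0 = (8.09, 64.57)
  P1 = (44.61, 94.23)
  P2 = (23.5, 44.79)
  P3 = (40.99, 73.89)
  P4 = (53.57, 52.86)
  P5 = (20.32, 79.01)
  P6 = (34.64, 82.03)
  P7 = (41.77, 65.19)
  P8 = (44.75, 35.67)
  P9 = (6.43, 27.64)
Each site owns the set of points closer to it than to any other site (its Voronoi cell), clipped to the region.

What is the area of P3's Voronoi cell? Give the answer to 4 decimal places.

1. box [0,64]×[0,99]: [(0, 0) (64, 0) (64, 99) (0, 99)]
2. ⊥bis P3·P0 via (24.54,69.23): [(44.1517, 0) (64, 0) (64, 99) (16.1067, 99)]  |A|=3353.2124
3. ⊥bis P3·P1 via (42.8,84.06): [(19.1464, 88.2697) (44.1517, 0) (64, 0) (64, 80.2869)]  |A|=2676.5843
4. ⊥bis P3·P2 via (32.245,59.34): [(19.1464, 88.2697) (26.3355, 62.8918) (64, 40.2543) (64, 80.2869)]  |A|=1294.3572
5. ⊥bis P3·P4 via (47.28,63.375): [(19.1464, 88.2697) (26.3355, 62.8918) (36.38, 56.8547) (64, 73.3768) (64, 80.2869)]  |A|=836.9357
6. ⊥bis P3·P5 via (30.655,76.45): [(32.9732, 85.8089) (27.1721, 62.389) (36.38, 56.8547) (64, 73.3768) (64, 80.2869)]  |A|=659.0783
7. ⊥bis P3·P6 via (37.815,77.96): [(45.108, 83.6492) (29.4037, 71.3984) (27.1721, 62.389) (36.38, 56.8547) (64, 73.3768) (64, 80.2869)]  |A|=567.7895
8. ⊥bis P3·P7 via (41.38,69.54): [(45.108, 83.6492) (29.4037, 71.3984) (28.6609, 68.3997) (60.4432, 71.2491) (64, 73.3768) (64, 80.2869)]  |A|=341.5368
9. ⊥bis P3·P8 via (42.87,54.78): [(45.108, 83.6492) (29.4037, 71.3984) (28.6609, 68.3997) (60.4432, 71.2491) (64, 73.3768) (64, 80.2869)]  |A|=341.5368
10. ⊥bis P3·P9 via (23.71,50.765): [(45.108, 83.6492) (29.4037, 71.3984) (28.6609, 68.3997) (60.4432, 71.2491) (64, 73.3768) (64, 80.2869)]  |A|=341.5368
11. canonical 6-gon: [(45.108, 83.6492) (29.4037, 71.3984) (28.6609, 68.3997) (60.4432, 71.2491) (64, 73.3768) (64, 80.2869)]
12. shoelace: 341.5368

Area of P3's cell: 341.5368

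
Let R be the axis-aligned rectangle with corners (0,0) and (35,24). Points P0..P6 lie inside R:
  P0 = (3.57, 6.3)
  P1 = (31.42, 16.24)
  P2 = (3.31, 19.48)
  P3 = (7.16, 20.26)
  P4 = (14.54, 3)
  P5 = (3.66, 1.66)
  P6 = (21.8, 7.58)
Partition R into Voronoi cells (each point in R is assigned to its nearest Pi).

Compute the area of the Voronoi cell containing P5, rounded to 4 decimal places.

Area of P5's cell: 36.5278

1. box [0,35]×[0,24]: [(0, 0) (35, 0) (35, 24) (0, 24)]
2. ⊥bis P5·P0 via (3.615,3.98): [(0, 3.9099) (0, 0) (35, 0) (35, 4.5888)]  |A|=148.7262
3. ⊥bis P5·P1 via (17.54,8.95): [(19.9836, 4.2975) (0, 3.9099) (0, 0) (22.2407, 0)]  |A|=86.8563
4. ⊥bis P5·P2 via (3.485,10.57): [(19.9836, 4.2975) (0, 3.9099) (0, 0) (22.2407, 0)]  |A|=86.8563
5. ⊥bis P5·P3 via (5.41,10.96): [(19.9836, 4.2975) (0, 3.9099) (0, 0) (22.2407, 0)]  |A|=86.8563
6. ⊥bis P5·P4 via (9.1,2.33): [(8.8842, 4.0822) (0, 3.9099) (0, 0) (9.387, 0)]  |A|=36.5278
7. ⊥bis P5·P6 via (12.73,4.62): [(8.8842, 4.0822) (0, 3.9099) (0, 0) (9.387, 0)]  |A|=36.5278
8. canonical 4-gon: [(8.8842, 4.0822) (0, 3.9099) (0, 0) (9.387, 0)]
9. shoelace: 36.5278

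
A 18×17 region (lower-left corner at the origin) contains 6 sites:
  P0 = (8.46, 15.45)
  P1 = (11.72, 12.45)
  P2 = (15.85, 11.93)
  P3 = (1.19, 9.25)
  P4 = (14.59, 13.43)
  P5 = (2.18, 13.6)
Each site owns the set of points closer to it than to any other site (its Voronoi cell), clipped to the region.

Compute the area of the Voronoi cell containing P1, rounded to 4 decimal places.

Area of P1's cell: 69.5102

1. box [0,18]×[0,17]: [(0, 0) (18, 0) (18, 17) (0, 17)]
2. ⊥bis P1·P0 via (10.09,13.95): [(0, 2.9855) (0, 0) (18, 0) (18, 17) (12.8967, 17)]  |A|=215.6295
3. ⊥bis P1·P2 via (13.785,12.19): [(0, 2.9855) (0, 0) (12.2502, 0) (14.3906, 17) (12.8967, 17)]  |A|=136.0763
4. ⊥bis P1·P3 via (6.455,10.85): [(6.6492, 10.211) (9.7522, 0) (12.2502, 0) (14.3906, 17) (12.8967, 17)]  |A|=76.3605
5. ⊥bis P1·P4 via (13.155,12.94): [(12.074, 16.1059) (6.6492, 10.211) (9.7522, 0) (12.2502, 0) (13.6843, 11.39)]  |A|=69.5102
6. ⊥bis P1·P5 via (6.95,13.025): [(12.074, 16.1059) (6.6492, 10.211) (9.7522, 0) (12.2502, 0) (13.6843, 11.39)]  |A|=69.5102
7. canonical 5-gon: [(12.074, 16.1059) (6.6492, 10.211) (9.7522, 0) (12.2502, 0) (13.6843, 11.39)]
8. shoelace: 69.5102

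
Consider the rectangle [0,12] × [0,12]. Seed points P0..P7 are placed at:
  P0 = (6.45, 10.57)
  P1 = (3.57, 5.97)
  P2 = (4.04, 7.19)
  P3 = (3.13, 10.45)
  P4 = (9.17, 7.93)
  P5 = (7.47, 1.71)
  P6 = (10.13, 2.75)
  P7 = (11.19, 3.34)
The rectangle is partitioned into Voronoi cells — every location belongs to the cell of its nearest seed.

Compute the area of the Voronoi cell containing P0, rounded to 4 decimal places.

Area of P0's cell: 13.9859

1. box [0,12]×[0,12]: [(0, 0) (12, 0) (12, 12) (0, 12)]
2. ⊥bis P0·P1 via (5.01,8.27): [(0, 11.4067) (12, 3.8937) (12, 12) (0, 12)]  |A|=52.1979
3. ⊥bis P0·P2 via (5.245,8.88): [(12, 4.0636) (12, 12) (0.8692, 12)]  |A|=44.1693
4. ⊥bis P0·P3 via (4.79,10.51): [(4.8384, 9.1699) (12, 4.0636) (12, 12) (4.7361, 12)]  |A|=38.6974
5. ⊥bis P0·P4 via (7.81,9.25): [(4.8384, 9.1699) (6.5487, 7.9505) (10.4791, 12) (4.7361, 12)]  |A|=13.9859
6. ⊥bis P0·P5 via (6.96,6.14): [(4.8384, 9.1699) (6.5487, 7.9505) (10.4791, 12) (4.7361, 12)]  |A|=13.9859
7. ⊥bis P0·P6 via (8.29,6.66): [(4.8384, 9.1699) (6.5487, 7.9505) (10.4791, 12) (4.7361, 12)]  |A|=13.9859
8. ⊥bis P0·P7 via (8.82,6.955): [(4.8384, 9.1699) (6.5487, 7.9505) (10.4791, 12) (4.7361, 12)]  |A|=13.9859
9. canonical 4-gon: [(4.8384, 9.1699) (6.5487, 7.9505) (10.4791, 12) (4.7361, 12)]
10. shoelace: 13.9859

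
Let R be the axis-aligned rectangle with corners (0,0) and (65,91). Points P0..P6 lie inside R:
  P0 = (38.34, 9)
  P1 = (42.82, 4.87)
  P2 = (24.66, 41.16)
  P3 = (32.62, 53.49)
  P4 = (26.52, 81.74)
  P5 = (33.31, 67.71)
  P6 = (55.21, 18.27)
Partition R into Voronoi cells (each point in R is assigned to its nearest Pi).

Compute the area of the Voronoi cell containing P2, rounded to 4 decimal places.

1. box [0,65]×[0,91]: [(0, 0) (65, 0) (65, 91) (0, 91)]
2. ⊥bis P2·P0 via (31.5,25.08): [(0, 11.6807) (65, 39.33) (65, 91) (0, 91)]  |A|=4257.1507
3. ⊥bis P2·P1 via (33.74,23.015): [(0, 11.6807) (65, 39.33) (65, 91) (0, 91)]  |A|=4257.1507
4. ⊥bis P2·P3 via (28.64,47.325): [(0, 65.8144) (0, 11.6807) (50.5472, 33.1822)]  |A|=1368.1521
5. ⊥bis P2·P4 via (25.59,61.45): [(5.3214, 62.379) (0, 62.6229) (0, 11.6807) (50.5472, 33.1822)]  |A|=1359.6606
6. ⊥bis P2·P5 via (28.985,54.435): [(6.0544, 61.9058) (4.4841, 62.4174) (0, 62.6229) (0, 11.6807) (50.5472, 33.1822)]  |A|=1359.4765
7. ⊥bis P2·P6 via (39.935,29.715): [(45.1456, 36.6693) (6.0544, 61.9058) (4.4841, 62.4174) (0, 62.6229) (0, 11.6807) (38.7836, 28.1782)]  |A|=1325.4512
8. canonical 6-gon: [(45.1456, 36.6693) (6.0544, 61.9058) (4.4841, 62.4174) (0, 62.6229) (0, 11.6807) (38.7836, 28.1782)]
9. shoelace: 1325.4512

Area of P2's cell: 1325.4512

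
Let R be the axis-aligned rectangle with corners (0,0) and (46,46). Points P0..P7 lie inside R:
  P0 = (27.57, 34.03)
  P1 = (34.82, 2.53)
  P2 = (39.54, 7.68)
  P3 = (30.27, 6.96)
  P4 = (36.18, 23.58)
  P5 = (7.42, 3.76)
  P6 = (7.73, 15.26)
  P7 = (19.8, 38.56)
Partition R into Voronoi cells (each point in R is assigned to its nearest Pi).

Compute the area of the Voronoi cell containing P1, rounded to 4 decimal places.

1. box [0,46]×[0,46]: [(0, 0) (46, 0) (46, 46) (0, 46)]
2. ⊥bis P1·P0 via (31.195,18.28): [(0, 11.1002) (0, 0) (46, 0) (46, 21.6875)]  |A|=754.1171
3. ⊥bis P1·P2 via (37.18,5.105): [(24.4888, 16.7365) (0, 11.1002) (0, 0) (42.7501, 0)]  |A|=493.6591
4. ⊥bis P1·P3 via (32.545,4.745): [(34.9159, 7.1801) (27.9251, 0) (42.7501, 0)]  |A|=53.2222
5. ⊥bis P1·P4 via (35.5,13.055): [(34.9159, 7.1801) (27.9251, 0) (42.7501, 0)]  |A|=53.2222
6. ⊥bis P1·P5 via (21.12,3.145): [(34.9159, 7.1801) (27.9251, 0) (42.7501, 0)]  |A|=53.2222
7. ⊥bis P1·P6 via (21.275,8.895): [(34.9159, 7.1801) (27.9251, 0) (42.7501, 0)]  |A|=53.2222
8. ⊥bis P1·P7 via (27.31,20.545): [(34.9159, 7.1801) (27.9251, 0) (42.7501, 0)]  |A|=53.2222
9. canonical 3-gon: [(34.9159, 7.1801) (27.9251, 0) (42.7501, 0)]
10. shoelace: 53.2222

Area of P1's cell: 53.2222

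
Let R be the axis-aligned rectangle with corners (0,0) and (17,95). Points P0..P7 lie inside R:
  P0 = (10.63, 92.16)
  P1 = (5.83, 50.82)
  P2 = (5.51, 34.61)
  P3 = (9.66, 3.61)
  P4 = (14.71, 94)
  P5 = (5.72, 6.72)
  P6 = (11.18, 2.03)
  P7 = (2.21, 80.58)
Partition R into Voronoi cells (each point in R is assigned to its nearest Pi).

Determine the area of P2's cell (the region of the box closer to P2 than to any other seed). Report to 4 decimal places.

1. box [0,17]×[0,95]: [(0, 0) (17, 0) (17, 95) (0, 95)]
2. ⊥bis P2·P0 via (8.07,63.385): [(0, 64.103) (0, 0) (17, 0) (17, 62.5905)]  |A|=1076.8947
3. ⊥bis P2·P1 via (5.67,42.715): [(0, 42.8269) (0, 0) (17, 0) (17, 42.4913)]  |A|=725.2053
4. ⊥bis P2·P3 via (7.585,19.11): [(0, 42.8269) (0, 18.0946) (17, 20.3704) (17, 42.4913)]  |A|=398.2529
5. ⊥bis P2·P4 via (10.11,64.305): [(0, 42.8269) (0, 18.0946) (17, 20.3704) (17, 42.4913)]  |A|=398.2529
6. ⊥bis P2·P5 via (5.615,20.665): [(0, 42.8269) (0, 20.6227) (17, 20.7507) (17, 42.4913)]  |A|=373.531
7. ⊥bis P2·P6 via (8.345,18.32): [(0, 42.8269) (0, 20.6227) (17, 20.7507) (17, 42.4913)]  |A|=373.531
8. ⊥bis P2·P7 via (3.86,57.595): [(0, 42.8269) (0, 20.6227) (17, 20.7507) (17, 42.4913)]  |A|=373.531
9. canonical 4-gon: [(0, 42.8269) (0, 20.6227) (17, 20.7507) (17, 42.4913)]
10. shoelace: 373.531

Area of P2's cell: 373.5310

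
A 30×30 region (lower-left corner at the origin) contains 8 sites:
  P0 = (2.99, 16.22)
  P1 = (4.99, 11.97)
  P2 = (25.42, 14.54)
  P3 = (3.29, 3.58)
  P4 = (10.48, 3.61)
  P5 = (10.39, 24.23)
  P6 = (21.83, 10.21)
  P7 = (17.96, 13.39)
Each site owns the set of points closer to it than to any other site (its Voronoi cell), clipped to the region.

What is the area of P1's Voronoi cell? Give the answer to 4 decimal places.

Area of P1's cell: 75.2834

1. box [0,30]×[0,30]: [(0, 0) (30, 0) (30, 30) (0, 30)]
2. ⊥bis P1·P0 via (3.99,14.095): [(0, 12.2174) (0, 0) (30, 0) (30, 26.335)]  |A|=578.2853
3. ⊥bis P1·P2 via (15.205,13.255): [(14.4784, 19.0307) (0, 12.2174) (0, 0) (16.8724, 0)]  |A|=248.9914
4. ⊥bis P1·P3 via (4.14,7.775): [(16.2018, 5.331) (14.4784, 19.0307) (0, 12.2174) (0, 8.6139)]  |A|=134.2378
5. ⊥bis P1·P4 via (7.735,7.79): [(6.8699, 7.2219) (15.27, 12.7382) (14.4784, 19.0307) (0, 12.2174) (0, 8.6139)]  |A|=100.557
6. ⊥bis P1·P5 via (7.69,18.1): [(6.8699, 7.2219) (15.27, 12.7382) (15.0006, 14.88) (10.1749, 17.0055) (0, 12.2174) (0, 8.6139)]  |A|=91.0967
7. ⊥bis P1·P6 via (13.41,11.09): [(6.8699, 7.2219) (13.4579, 11.5482) (13.8587, 15.383) (10.1749, 17.0055) (0, 12.2174) (0, 8.6139)]  |A|=86.7056
8. ⊥bis P1·P7 via (11.475,12.68): [(6.8699, 7.2219) (11.7236, 10.4093) (11.0433, 16.623) (10.1749, 17.0055) (0, 12.2174) (0, 8.6139)]  |A|=75.2834
9. canonical 6-gon: [(6.8699, 7.2219) (11.7236, 10.4093) (11.0433, 16.623) (10.1749, 17.0055) (0, 12.2174) (0, 8.6139)]
10. shoelace: 75.2834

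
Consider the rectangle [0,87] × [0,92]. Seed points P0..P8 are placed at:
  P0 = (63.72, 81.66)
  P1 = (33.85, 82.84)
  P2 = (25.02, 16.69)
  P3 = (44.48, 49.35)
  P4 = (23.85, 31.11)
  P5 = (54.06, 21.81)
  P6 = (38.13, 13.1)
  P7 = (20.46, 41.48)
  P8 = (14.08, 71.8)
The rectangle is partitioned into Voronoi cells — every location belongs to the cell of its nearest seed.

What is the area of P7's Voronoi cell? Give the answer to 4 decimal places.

1. box [0,87]×[0,92]: [(0, 0) (87, 0) (87, 92) (0, 92)]
2. ⊥bis P7·P0 via (42.09,61.57): [(0, 0) (87, 0) (87, 13.2174) (13.8265, 92) (0, 92)]  |A|=5121.603
3. ⊥bis P7·P1 via (27.155,62.16): [(0, 70.9512) (0, 0) (87, 0) (87, 13.2174) (47.7282, 55.4996)]  |A|=4366.9554
4. ⊥bis P7·P2 via (22.74,29.085): [(0, 70.9512) (0, 24.9021) (65.0359, 36.8651) (47.7282, 55.4996)]  |A|=1808.4026
5. ⊥bis P7·P3 via (32.47,45.415): [(26.9633, 62.2221) (0, 70.9512) (0, 24.9021) (36.9632, 31.7013)]  |A|=1218.8866
6. ⊥bis P7·P4 via (22.155,36.295): [(34.1711, 40.2231) (26.9633, 62.2221) (0, 70.9512) (0, 29.0524)]  |A|=980.9867
7. ⊥bis P7·P5 via (37.26,31.645): [(34.1711, 40.2231) (26.9633, 62.2221) (0, 70.9512) (0, 29.0524)]  |A|=980.9867
8. ⊥bis P7·P6 via (29.295,27.29): [(34.1711, 40.2231) (26.9633, 62.2221) (0, 70.9512) (0, 29.0524)]  |A|=980.9867
9. ⊥bis P7·P8 via (17.27,56.64): [(34.1711, 40.2231) (28.0491, 58.9082) (0, 53.006) (0, 29.0524)]  |A|=689.3753
10. canonical 4-gon: [(34.1711, 40.2231) (28.0491, 58.9082) (0, 53.006) (0, 29.0524)]
11. shoelace: 689.3753

Area of P7's cell: 689.3753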